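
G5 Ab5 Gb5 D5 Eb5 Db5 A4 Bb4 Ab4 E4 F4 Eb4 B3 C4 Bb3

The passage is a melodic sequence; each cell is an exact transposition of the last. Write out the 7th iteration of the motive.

The 3-note cells begin on G5, D5, A4, E4, B3 — each down a 4th from the last.
Carrying on: F#3 → C#3.
So cell 7 is C#3 D3 C3.

C#3 D3 C3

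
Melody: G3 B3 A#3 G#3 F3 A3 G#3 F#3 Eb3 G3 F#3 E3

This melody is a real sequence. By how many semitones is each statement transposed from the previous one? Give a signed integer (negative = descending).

-2

The 4-note cells begin on G3, F3, Eb3 — each down a 2nd from the last.
G3 to F3 spans -2 semitones.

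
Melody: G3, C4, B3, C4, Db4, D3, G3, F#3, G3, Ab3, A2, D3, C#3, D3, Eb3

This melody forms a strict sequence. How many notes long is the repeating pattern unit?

5

15 notes total. Splitting into 3 groups of 5:
G3 C4 B3 C4 Db4 | D3 G3 F#3 G3 Ab3 | A2 D3 C#3 D3 Eb3
That's a consistent down a 4th shift per cell, and no other grouping gives one.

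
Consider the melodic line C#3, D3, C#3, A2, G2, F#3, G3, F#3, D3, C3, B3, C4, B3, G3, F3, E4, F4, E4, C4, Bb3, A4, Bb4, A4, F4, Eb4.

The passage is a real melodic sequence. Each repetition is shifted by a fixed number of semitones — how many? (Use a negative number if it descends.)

5

Unit = 5 notes; the statements start on C#3, F#3, B3, E4, A4, moving up a 4th each time.
C#3→F#3 is 54 − 49 = 5 semitones.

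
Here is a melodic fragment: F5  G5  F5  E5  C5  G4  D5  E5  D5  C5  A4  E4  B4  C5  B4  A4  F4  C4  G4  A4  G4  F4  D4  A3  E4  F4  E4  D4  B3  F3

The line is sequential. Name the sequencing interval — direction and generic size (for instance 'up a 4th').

down a 3rd

With a 6-note motive the entries are F5, D5, B4, G4, E4, each down a 3rd from the previous.
F5 to D5 is down a 3rd.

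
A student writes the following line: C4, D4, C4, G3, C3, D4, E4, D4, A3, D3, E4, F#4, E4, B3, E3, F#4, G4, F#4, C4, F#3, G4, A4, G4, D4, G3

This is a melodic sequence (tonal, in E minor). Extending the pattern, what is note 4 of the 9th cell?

A4

Grouping in 5s, the 4th note of each cell is G3, A3, B3, C4, D4.
Extending up a 2nd: E4 → F#4 → G4 → A4.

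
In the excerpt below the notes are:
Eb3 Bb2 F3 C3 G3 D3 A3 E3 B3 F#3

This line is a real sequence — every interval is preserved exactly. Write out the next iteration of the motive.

The 2-note cells begin on Eb3, F3, G3, A3, B3 — each up a 2nd from the last.
So cell 6 is C#4 G#3.

C#4 G#3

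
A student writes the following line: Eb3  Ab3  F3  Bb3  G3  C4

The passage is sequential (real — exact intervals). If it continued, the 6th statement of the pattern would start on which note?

C#4

Unit = 2 notes; the statements start on Eb3, F3, G3, moving up a 2nd each time.
Extending the heads up a 2nd: A3 → B3 → C#4.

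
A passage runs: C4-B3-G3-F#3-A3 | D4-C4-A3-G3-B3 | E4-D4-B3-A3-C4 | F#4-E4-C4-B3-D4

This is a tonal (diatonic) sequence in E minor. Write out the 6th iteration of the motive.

A4 G4 E4 D4 F#4

The 5-note cells begin on C4, D4, E4, F#4 — each up a 2nd from the last.
Extending up a 2nd: G4 → A4.
Statement 6 starts on A4 and keeps the same diatonic contour: A4 G4 E4 D4 F#4.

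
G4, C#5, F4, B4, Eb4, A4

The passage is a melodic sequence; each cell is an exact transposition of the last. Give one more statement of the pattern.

Unit = 2 notes; the statements start on G4, F4, Eb4, moving down a 2nd each time.
From Db4 the exact shape gives Db4 G4.

Db4 G4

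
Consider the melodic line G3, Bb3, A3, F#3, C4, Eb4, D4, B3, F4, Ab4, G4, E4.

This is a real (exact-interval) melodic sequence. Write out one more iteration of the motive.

Unit = 4 notes; the statements start on G3, C4, F4, moving up a 4th each time.
Statement 4 starts on Bb4 and keeps the same exact contour: Bb4 Db5 C5 A4.

Bb4 Db5 C5 A4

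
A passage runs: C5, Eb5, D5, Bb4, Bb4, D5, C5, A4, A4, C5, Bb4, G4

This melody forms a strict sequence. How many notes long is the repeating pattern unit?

4

There are 12 notes; a 4-note unit gives 3 cells:
C5 Eb5 D5 Bb4 | Bb4 D5 C5 A4 | A4 C5 Bb4 G4
Each cell is the previous one down a 2nd — so the unit is 4 notes.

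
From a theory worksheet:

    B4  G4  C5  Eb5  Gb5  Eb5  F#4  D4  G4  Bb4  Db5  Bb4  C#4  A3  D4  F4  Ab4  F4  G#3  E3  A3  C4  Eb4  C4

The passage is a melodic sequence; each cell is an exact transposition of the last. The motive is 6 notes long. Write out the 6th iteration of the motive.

Unit = 6 notes; the statements start on B4, F#4, C#4, G#3, moving down a 4th each time.
Continuing the starts: D#3 → A#2.
So cell 6 is A#2 F#2 B2 D3 F3 D3.

A#2 F#2 B2 D3 F3 D3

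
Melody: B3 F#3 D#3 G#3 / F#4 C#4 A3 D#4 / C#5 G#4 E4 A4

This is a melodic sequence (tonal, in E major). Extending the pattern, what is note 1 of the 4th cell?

G#5

The unit is 4 notes. Position-1 pitches of the 3 shown cells: B3, F#4, C#5.
Each moves up a 5th; the next is G#5.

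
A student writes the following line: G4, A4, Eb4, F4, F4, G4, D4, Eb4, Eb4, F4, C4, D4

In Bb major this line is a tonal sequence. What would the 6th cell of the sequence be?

Unit = 4 notes; the statements start on G4, F4, Eb4, moving down a 2nd each time.
Extending down a 2nd: D4 → C4 → Bb3.
Statement 6 starts on Bb3 and keeps the same diatonic contour: Bb3 C4 G3 A3.

Bb3 C4 G3 A3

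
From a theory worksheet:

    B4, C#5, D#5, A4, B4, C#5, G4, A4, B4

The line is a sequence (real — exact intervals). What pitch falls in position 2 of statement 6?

Grouping in 3s, the 2nd note of each cell is C#5, B4, A4.
Carrying that down a 2nd forward: G4 → F4 → Eb4.

Eb4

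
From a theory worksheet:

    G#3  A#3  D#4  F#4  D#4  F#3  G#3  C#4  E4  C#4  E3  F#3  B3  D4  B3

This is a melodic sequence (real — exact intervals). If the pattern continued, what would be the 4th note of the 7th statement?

With 5-note cells, note 4 of each statement runs F#4, E4, D4.
Carrying that down a 2nd forward: C4 → Bb3 → Ab3 → Gb3.

Gb3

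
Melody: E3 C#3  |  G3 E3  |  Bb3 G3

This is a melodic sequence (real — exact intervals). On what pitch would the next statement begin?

The 2-note cells begin on E3, G3, Bb3 — each up a 3rd from the last.
The next head, up a 3rd from Bb3, is Db4.

Db4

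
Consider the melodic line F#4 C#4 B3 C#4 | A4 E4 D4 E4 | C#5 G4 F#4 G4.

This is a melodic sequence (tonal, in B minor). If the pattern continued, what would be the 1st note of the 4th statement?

Grouping in 4s, the 1st note of each cell is F#4, A4, C#5.
Each moves up a 3rd; the next is E5.

E5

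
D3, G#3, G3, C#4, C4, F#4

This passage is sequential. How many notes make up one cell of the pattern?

2

There are 6 notes; a 2-note unit gives 3 cells:
D3 G#3 | G3 C#4 | C4 F#4
Every group is a transposition up a 4th of the one before; no shorter unit works.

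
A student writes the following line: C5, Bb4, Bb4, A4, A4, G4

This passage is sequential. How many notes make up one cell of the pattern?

There are 6 notes; a 2-note unit gives 3 cells:
C5 Bb4 | Bb4 A4 | A4 G4
Each cell is the previous one down a 2nd — so the unit is 2 notes.

2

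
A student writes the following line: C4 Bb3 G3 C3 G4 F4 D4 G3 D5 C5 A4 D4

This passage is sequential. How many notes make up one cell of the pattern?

There are 12 notes; a 4-note unit gives 3 cells:
C4 Bb3 G3 C3 | G4 F4 D4 G3 | D5 C5 A4 D4
Every group is a transposition up a 5th of the one before; no shorter unit works.

4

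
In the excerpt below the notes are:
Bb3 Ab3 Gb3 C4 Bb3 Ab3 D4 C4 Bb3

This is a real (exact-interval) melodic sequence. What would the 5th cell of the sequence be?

Unit = 3 notes; the statements start on Bb3, C4, D4, moving up a 2nd each time.
Extending up a 2nd: E4 → F#4.
Statement 5 starts on F#4 and keeps the same exact contour: F#4 E4 D4.

F#4 E4 D4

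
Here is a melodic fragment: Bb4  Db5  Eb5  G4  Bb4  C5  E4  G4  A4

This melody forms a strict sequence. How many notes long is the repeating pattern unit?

9 notes total. Splitting into 3 groups of 3:
Bb4 Db5 Eb5 | G4 Bb4 C5 | E4 G4 A4
Each cell is the previous one down a 3rd — so the unit is 3 notes.

3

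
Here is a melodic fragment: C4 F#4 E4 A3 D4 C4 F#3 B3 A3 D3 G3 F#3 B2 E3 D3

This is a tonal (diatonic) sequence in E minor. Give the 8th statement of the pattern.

The 3-note cells begin on C4, A3, F#3, D3, B2 — each down a 3rd from the last.
Continuing the starts: G2 → E2 → C2.
Statement 8 starts on C2 and keeps the same diatonic contour: C2 F#2 E2.

C2 F#2 E2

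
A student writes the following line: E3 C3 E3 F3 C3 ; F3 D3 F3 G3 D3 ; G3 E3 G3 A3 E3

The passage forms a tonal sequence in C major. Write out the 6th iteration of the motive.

C4 A3 C4 D4 A3

Unit = 5 notes; the statements start on E3, F3, G3, moving up a 2nd each time.
Continuing the starts: A3 → B3 → C4.
Statement 6 starts on C4 and keeps the same diatonic contour: C4 A3 C4 D4 A3.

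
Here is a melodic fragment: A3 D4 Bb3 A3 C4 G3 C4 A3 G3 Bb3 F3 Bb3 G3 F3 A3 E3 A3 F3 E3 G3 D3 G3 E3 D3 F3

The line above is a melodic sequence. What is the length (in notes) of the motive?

There are 25 notes; a 5-note unit gives 5 cells:
A3 D4 Bb3 A3 C4 | G3 C4 A3 G3 Bb3 | F3 Bb3 G3 F3 A3 | E3 A3 F3 E3 G3 | D3 G3 E3 D3 F3
Every group is a transposition down a 2nd of the one before; no shorter unit works.

5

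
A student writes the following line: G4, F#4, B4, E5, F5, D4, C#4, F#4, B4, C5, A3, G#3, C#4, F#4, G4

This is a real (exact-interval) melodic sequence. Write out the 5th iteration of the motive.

B2 A#2 D#3 G#3 A3

Unit = 5 notes; the statements start on G4, D4, A3, moving down a 4th each time.
Continuing the starts: E3 → B2.
From B2 the exact shape gives B2 A#2 D#3 G#3 A3.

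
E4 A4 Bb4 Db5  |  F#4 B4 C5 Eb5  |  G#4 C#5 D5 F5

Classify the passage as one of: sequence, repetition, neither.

Each 4-note cell is the previous one transposed up a 2nd.

sequence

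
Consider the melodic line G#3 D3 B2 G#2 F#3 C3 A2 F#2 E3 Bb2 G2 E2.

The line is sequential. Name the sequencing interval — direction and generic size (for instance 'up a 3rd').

down a 2nd

The 4-note cells begin on G#3, F#3, E3 — each down a 2nd from the last.
G#3 to F#3 is down a 2nd.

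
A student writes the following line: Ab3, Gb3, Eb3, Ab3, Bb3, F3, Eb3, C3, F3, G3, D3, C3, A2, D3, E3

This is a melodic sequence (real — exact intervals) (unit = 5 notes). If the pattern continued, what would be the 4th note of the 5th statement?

G#2

Grouping in 5s, the 4th note of each cell is Ab3, F3, D3.
Carrying that down a 3rd forward: B2 → G#2.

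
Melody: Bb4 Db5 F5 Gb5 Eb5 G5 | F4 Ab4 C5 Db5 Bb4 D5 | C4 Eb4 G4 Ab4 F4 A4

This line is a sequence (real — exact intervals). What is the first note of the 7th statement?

Taking 6-note groups, the heads are Bb4, F4, C4: the pattern moves down a 4th.
Extending the heads down a 4th: G3 → D3 → A2 → E2.

E2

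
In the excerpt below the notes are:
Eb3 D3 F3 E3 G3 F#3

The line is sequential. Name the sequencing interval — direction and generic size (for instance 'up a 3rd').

The 2-note cells begin on Eb3, F3, G3 — each up a 2nd from the last.
Eb3 to F3 is up a 2nd.

up a 2nd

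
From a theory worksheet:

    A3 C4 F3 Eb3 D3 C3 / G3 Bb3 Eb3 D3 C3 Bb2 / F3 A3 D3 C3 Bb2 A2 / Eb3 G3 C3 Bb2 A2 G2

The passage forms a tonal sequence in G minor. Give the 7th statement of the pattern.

Bb2 D3 G2 F2 Eb2 D2

Unit = 6 notes; the statements start on A3, G3, F3, Eb3, moving down a 2nd each time.
Continuing the starts: D3 → C3 → Bb2.
So cell 7 is Bb2 D3 G2 F2 Eb2 D2.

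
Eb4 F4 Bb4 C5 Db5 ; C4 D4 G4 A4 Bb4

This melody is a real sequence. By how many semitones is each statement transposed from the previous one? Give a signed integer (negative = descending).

With a 5-note motive the entries are Eb4, C4, each down a 3rd from the previous.
Counting half-steps from Eb4 to C4: -3.

-3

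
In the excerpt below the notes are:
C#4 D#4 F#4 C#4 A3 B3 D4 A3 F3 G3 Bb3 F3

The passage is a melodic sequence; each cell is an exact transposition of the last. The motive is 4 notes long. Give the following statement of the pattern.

Taking 4-note groups, the heads are C#4, A3, F3: the pattern moves down a 3rd.
From Db3 the exact shape gives Db3 Eb3 Gb3 Db3.

Db3 Eb3 Gb3 Db3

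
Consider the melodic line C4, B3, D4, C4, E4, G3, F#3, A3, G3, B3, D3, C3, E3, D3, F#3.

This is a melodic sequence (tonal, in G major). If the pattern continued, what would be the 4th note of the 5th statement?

E2

The unit is 5 notes. Position-4 pitches of the 3 shown cells: C4, G3, D3.
Carrying that down a 4th forward: A2 → E2.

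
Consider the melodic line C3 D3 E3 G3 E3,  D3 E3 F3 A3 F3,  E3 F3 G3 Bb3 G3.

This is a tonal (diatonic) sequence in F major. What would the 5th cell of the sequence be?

With a 5-note motive the entries are C3, D3, E3, each up a 2nd from the previous.
Carrying on: F3 → G3.
So cell 5 is G3 A3 Bb3 D4 Bb3.

G3 A3 Bb3 D4 Bb3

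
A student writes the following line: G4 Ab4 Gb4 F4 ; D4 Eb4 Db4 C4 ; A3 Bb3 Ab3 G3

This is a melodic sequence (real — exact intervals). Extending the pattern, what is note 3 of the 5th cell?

Bb2

With 4-note cells, note 3 of each statement runs Gb4, Db4, Ab3.
Carrying that down a 4th forward: Eb3 → Bb2.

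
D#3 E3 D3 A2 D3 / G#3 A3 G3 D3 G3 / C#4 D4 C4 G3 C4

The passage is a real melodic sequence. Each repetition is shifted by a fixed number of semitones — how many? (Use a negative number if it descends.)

5

Unit = 5 notes; the statements start on D#3, G#3, C#4, moving up a 4th each time.
D#3 to G#3 spans +5 semitones.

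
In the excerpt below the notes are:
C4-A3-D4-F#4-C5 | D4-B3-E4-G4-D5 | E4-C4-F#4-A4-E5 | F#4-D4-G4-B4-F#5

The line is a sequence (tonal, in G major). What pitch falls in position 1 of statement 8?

The unit is 5 notes. Position-1 pitches of the 4 shown cells: C4, D4, E4, F#4.
Each moves up a 2nd. Continuing: G4 → A4 → B4 → C5.

C5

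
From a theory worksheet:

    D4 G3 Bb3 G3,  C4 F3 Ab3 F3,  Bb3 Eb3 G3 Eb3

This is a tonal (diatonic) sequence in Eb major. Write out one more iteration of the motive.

Ab3 D3 F3 D3

With a 4-note motive the entries are D4, C4, Bb3, each down a 2nd from the previous.
Statement 4 starts on Ab3 and keeps the same diatonic contour: Ab3 D3 F3 D3.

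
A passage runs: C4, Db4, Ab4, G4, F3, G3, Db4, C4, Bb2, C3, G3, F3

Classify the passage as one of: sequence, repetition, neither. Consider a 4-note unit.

Each 4-note cell is the previous one transposed down a 5th.

sequence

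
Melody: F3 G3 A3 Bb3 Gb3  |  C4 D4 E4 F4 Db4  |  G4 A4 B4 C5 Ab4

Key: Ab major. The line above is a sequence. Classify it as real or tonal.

Each cell has the same semitone pattern (2, 2, 1, -4) — intervals are preserved exactly.
And A3 lies outside Ab major, so the sequence is real rather than tonal.

real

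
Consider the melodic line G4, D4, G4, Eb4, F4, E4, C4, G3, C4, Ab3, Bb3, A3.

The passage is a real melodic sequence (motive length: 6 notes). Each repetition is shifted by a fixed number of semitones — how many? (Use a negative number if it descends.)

-7

With a 6-note motive the entries are G4, C4, each down a 5th from the previous.
G4 to C4 spans -7 semitones.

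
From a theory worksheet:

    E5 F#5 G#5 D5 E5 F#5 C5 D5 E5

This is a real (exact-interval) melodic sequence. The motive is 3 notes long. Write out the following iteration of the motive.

Bb4 C5 D5

Unit = 3 notes; the statements start on E5, D5, C5, moving down a 2nd each time.
So cell 4 is Bb4 C5 D5.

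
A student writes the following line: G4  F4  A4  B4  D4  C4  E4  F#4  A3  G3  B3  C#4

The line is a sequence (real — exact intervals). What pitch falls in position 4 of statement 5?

D#3

Grouping in 4s, the 4th note of each cell is B4, F#4, C#4.
Each moves down a 4th. Continuing: G#3 → D#3.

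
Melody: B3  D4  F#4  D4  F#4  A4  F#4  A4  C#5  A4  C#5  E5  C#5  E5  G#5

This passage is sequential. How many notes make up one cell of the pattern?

15 notes total. Splitting into 5 groups of 3:
B3 D4 F#4 | D4 F#4 A4 | F#4 A4 C#5 | A4 C#5 E5 | C#5 E5 G#5
Every group is a transposition up a 3rd of the one before; no shorter unit works.

3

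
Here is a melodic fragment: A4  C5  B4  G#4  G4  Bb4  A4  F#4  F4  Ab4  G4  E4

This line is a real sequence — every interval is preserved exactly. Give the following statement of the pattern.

Eb4 Gb4 F4 D4

With a 4-note motive the entries are A4, G4, F4, each down a 2nd from the previous.
Statement 4 starts on Eb4 and keeps the same exact contour: Eb4 Gb4 F4 D4.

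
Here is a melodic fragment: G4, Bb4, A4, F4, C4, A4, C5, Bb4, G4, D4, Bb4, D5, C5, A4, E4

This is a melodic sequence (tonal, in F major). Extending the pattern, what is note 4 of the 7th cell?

The unit is 5 notes. Position-4 pitches of the 3 shown cells: F4, G4, A4.
Carrying that up a 2nd forward: Bb4 → C5 → D5 → E5.

E5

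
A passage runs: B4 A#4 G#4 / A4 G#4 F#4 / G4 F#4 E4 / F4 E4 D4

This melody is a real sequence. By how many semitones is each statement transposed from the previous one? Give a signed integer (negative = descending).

-2

With a 3-note motive the entries are B4, A4, G4, F4, each down a 2nd from the previous.
Counting half-steps from B4 to A4: -2.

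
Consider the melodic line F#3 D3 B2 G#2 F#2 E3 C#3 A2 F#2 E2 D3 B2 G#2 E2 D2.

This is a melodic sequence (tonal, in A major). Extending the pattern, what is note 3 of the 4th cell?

Grouping in 5s, the 3rd note of each cell is B2, A2, G#2.
One more down a 2nd gives F#2.

F#2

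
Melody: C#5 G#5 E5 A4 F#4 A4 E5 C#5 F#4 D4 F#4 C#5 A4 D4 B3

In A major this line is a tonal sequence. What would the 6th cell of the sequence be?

G#3 D4 B3 E3 C#3

With a 5-note motive the entries are C#5, A4, F#4, each down a 3rd from the previous.
Continuing the starts: D4 → B3 → G#3.
So cell 6 is G#3 D4 B3 E3 C#3.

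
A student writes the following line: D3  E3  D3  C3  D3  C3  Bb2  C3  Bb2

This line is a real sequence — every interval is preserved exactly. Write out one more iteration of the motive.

With a 3-note motive the entries are D3, C3, Bb2, each down a 2nd from the previous.
So cell 4 is Ab2 Bb2 Ab2.

Ab2 Bb2 Ab2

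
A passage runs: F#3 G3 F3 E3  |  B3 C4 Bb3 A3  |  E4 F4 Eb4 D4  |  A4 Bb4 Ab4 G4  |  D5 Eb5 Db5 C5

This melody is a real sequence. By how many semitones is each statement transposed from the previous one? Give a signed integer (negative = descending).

5

Taking 4-note groups, the heads are F#3, B3, E4, A4, D5: the pattern moves up a 4th.
Counting half-steps from F#3 to B3: 5.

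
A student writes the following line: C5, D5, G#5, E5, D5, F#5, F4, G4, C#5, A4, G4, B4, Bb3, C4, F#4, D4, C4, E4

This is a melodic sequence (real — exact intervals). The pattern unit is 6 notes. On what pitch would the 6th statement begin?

Taking 6-note groups, the heads are C5, F4, Bb3: the pattern moves down a 5th.
Continuing: Eb3 → Ab2 → Db2. Statement 6 starts on Db2.

Db2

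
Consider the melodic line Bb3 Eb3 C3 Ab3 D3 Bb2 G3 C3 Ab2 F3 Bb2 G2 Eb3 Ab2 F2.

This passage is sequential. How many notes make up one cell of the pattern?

Try groups of 3 (5 cells in 15 notes):
Bb3 Eb3 C3 | Ab3 D3 Bb2 | G3 C3 Ab2 | F3 Bb2 G2 | Eb3 Ab2 F2
Each cell is the previous one down a 2nd — so the unit is 3 notes.

3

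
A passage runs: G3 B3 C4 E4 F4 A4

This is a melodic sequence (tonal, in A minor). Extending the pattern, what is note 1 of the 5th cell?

With 2-note cells, note 1 of each statement runs G3, C4, F4.
Extending up a 4th: B4 → E5.

E5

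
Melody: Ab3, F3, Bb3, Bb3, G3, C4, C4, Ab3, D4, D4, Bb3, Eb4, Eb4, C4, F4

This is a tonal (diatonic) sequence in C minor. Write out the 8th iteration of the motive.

Unit = 3 notes; the statements start on Ab3, Bb3, C4, D4, Eb4, moving up a 2nd each time.
Carrying on: F4 → G4 → Ab4.
So cell 8 is Ab4 F4 Bb4.

Ab4 F4 Bb4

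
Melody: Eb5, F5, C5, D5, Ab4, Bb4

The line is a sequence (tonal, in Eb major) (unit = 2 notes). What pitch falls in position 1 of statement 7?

G3

The unit is 2 notes. Position-1 pitches of the 3 shown cells: Eb5, C5, Ab4.
Carrying that down a 3rd forward: F4 → D4 → Bb3 → G3.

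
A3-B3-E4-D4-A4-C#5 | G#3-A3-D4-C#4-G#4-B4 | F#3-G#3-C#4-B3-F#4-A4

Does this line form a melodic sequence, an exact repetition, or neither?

Each 6-note cell is the previous one transposed down a 2nd.

sequence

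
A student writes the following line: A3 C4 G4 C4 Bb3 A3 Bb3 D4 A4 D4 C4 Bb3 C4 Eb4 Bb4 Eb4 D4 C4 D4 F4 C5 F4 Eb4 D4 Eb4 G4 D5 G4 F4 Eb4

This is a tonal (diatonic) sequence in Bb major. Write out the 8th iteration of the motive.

A4 C5 G5 C5 Bb4 A4

With a 6-note motive the entries are A3, Bb3, C4, D4, Eb4, each up a 2nd from the previous.
Extending up a 2nd: F4 → G4 → A4.
From A4 the diatonic shape gives A4 C5 G5 C5 Bb4 A4.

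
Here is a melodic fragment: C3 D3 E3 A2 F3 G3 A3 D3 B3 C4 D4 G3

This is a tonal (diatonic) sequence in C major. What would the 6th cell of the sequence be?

D5 E5 F5 B4

With a 4-note motive the entries are C3, F3, B3, each up a 4th from the previous.
Extending up a 4th: E4 → A4 → D5.
From D5 the diatonic shape gives D5 E5 F5 B4.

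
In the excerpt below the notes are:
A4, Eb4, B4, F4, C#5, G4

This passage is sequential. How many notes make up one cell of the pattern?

Try groups of 2 (3 cells in 6 notes):
A4 Eb4 | B4 F4 | C#5 G4
That's a consistent up a 2nd shift per cell, and no other grouping gives one.

2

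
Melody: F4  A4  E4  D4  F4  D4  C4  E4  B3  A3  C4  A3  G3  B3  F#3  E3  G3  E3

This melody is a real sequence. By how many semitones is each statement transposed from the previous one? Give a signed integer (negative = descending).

-5

With a 6-note motive the entries are F4, C4, G3, each down a 4th from the previous.
Counting half-steps from F4 to C4: -5.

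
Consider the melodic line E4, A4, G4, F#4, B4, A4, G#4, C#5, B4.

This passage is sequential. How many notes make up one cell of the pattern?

3

Try groups of 3 (3 cells in 9 notes):
E4 A4 G4 | F#4 B4 A4 | G#4 C#5 B4
That's a consistent up a 2nd shift per cell, and no other grouping gives one.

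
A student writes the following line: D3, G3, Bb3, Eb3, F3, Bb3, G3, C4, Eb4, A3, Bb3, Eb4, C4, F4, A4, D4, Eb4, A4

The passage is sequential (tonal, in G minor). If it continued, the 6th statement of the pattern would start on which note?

Eb5

With a 6-note motive the entries are D3, G3, C4, each up a 4th from the previous.
Extending the heads up a 4th: F4 → Bb4 → Eb5.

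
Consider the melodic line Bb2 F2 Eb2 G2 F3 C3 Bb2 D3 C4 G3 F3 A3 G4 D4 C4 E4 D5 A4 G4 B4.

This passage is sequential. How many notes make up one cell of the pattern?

4

There are 20 notes; a 4-note unit gives 5 cells:
Bb2 F2 Eb2 G2 | F3 C3 Bb2 D3 | C4 G3 F3 A3 | G4 D4 C4 E4 | D5 A4 G4 B4
Every group is a transposition up a 5th of the one before; no shorter unit works.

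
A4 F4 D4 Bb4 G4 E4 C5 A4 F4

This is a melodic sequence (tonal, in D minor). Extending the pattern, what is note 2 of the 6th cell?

Grouping in 3s, the 2nd note of each cell is F4, G4, A4.
Each moves up a 2nd. Continuing: Bb4 → C5 → D5.

D5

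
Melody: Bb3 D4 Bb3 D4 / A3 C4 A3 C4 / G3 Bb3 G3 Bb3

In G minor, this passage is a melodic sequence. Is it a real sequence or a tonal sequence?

tonal

Every note is diatonic to G minor.
Cell 1 has +4 semitones from note 1 to 2, but cell 2 has +3 — the interval quality changes while the contour stays the same, which is the hallmark of a tonal sequence.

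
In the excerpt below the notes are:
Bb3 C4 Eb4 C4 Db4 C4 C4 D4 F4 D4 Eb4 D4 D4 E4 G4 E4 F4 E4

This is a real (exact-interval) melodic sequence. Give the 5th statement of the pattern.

F#4 G#4 B4 G#4 A4 G#4

The 6-note cells begin on Bb3, C4, D4 — each up a 2nd from the last.
Extending up a 2nd: E4 → F#4.
Statement 5 starts on F#4 and keeps the same exact contour: F#4 G#4 B4 G#4 A4 G#4.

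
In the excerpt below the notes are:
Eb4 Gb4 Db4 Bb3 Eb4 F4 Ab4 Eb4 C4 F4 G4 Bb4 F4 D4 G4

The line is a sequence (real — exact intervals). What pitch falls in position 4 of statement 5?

F#4

The unit is 5 notes. Position-4 pitches of the 3 shown cells: Bb3, C4, D4.
Carrying that up a 2nd forward: E4 → F#4.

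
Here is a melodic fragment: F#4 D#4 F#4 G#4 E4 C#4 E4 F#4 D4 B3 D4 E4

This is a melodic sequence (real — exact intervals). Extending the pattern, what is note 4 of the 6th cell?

The unit is 4 notes. Position-4 pitches of the 3 shown cells: G#4, F#4, E4.
Each moves down a 2nd. Continuing: D4 → C4 → Bb3.

Bb3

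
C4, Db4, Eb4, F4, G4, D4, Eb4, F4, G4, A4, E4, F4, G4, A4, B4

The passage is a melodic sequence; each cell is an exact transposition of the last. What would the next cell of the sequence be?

Taking 5-note groups, the heads are C4, D4, E4: the pattern moves up a 2nd.
Statement 4 starts on F#4 and keeps the same exact contour: F#4 G4 A4 B4 C#5.

F#4 G4 A4 B4 C#5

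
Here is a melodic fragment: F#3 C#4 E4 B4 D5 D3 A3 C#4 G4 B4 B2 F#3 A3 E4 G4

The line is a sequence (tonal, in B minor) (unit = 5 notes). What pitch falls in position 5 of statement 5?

C#4

The unit is 5 notes. Position-5 pitches of the 3 shown cells: D5, B4, G4.
Carrying that down a 3rd forward: E4 → C#4.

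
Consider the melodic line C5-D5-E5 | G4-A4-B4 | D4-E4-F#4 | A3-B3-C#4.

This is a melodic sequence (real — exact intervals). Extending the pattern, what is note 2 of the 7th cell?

G#2

The unit is 3 notes. Position-2 pitches of the 4 shown cells: D5, A4, E4, B3.
Each moves down a 4th. Continuing: F#3 → C#3 → G#2.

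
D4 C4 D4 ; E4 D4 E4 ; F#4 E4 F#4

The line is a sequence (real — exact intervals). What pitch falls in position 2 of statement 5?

Grouping in 3s, the 2nd note of each cell is C4, D4, E4.
Each moves up a 2nd. Continuing: F#4 → G#4.

G#4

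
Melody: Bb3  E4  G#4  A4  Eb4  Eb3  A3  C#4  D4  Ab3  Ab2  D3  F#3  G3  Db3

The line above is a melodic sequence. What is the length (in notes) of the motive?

There are 15 notes; a 5-note unit gives 3 cells:
Bb3 E4 G#4 A4 Eb4 | Eb3 A3 C#4 D4 Ab3 | Ab2 D3 F#3 G3 Db3
Each cell is the previous one down a 5th — so the unit is 5 notes.

5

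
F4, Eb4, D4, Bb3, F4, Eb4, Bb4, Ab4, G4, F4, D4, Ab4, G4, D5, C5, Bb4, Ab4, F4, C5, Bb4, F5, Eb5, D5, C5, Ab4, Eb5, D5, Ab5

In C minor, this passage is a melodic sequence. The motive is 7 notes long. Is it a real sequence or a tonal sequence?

tonal

Every note is diatonic to C minor.
Cell 1 has -2 semitones from note 1 to 2, but cell 2 has -1 — the interval quality changes while the contour stays the same, which is the hallmark of a tonal sequence.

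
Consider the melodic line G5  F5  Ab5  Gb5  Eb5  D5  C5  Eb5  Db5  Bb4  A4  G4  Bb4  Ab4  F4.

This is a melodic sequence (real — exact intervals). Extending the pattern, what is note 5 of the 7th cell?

A2

Grouping in 5s, the 5th note of each cell is Eb5, Bb4, F4.
Extending down a 4th: C4 → G3 → D3 → A2.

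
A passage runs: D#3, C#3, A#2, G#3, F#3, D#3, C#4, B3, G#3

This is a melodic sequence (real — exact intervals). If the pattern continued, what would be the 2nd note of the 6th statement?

D5

The unit is 3 notes. Position-2 pitches of the 3 shown cells: C#3, F#3, B3.
Extending up a 4th: E4 → A4 → D5.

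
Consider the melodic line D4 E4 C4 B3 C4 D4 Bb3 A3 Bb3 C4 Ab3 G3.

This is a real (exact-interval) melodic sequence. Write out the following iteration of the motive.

The 4-note cells begin on D4, C4, Bb3 — each down a 2nd from the last.
So cell 4 is Ab3 Bb3 Gb3 F3.

Ab3 Bb3 Gb3 F3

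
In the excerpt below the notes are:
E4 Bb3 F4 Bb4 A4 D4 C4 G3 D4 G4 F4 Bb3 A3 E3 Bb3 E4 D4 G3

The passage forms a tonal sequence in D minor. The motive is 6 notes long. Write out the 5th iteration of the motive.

D3 A2 E3 A3 G3 C3

Unit = 6 notes; the statements start on E4, C4, A3, moving down a 3rd each time.
Continuing the starts: F3 → D3.
So cell 5 is D3 A2 E3 A3 G3 C3.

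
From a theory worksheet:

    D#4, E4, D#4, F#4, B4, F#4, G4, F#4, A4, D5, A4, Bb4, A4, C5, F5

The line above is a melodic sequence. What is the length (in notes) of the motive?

Try groups of 5 (3 cells in 15 notes):
D#4 E4 D#4 F#4 B4 | F#4 G4 F#4 A4 D5 | A4 Bb4 A4 C5 F5
Every group is a transposition up a 3rd of the one before; no shorter unit works.

5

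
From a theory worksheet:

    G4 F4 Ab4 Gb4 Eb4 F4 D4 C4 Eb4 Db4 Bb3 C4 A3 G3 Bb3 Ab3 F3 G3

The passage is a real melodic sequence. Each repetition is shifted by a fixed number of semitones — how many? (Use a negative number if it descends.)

-5

Taking 6-note groups, the heads are G4, D4, A3: the pattern moves down a 4th.
Counting half-steps from G4 to D4: -5.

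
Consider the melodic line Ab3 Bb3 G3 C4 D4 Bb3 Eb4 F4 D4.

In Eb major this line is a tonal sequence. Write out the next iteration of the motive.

G4 Ab4 F4

Taking 3-note groups, the heads are Ab3, C4, Eb4: the pattern moves up a 3rd.
Statement 4 starts on G4 and keeps the same diatonic contour: G4 Ab4 F4.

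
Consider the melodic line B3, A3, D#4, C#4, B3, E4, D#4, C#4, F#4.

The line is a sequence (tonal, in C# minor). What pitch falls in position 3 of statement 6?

With 3-note cells, note 3 of each statement runs D#4, E4, F#4.
Extending up a 2nd: G#4 → A4 → B4.

B4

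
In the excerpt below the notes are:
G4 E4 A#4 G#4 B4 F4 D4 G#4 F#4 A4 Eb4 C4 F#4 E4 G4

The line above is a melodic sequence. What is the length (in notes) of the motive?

There are 15 notes; a 5-note unit gives 3 cells:
G4 E4 A#4 G#4 B4 | F4 D4 G#4 F#4 A4 | Eb4 C4 F#4 E4 G4
That's a consistent down a 2nd shift per cell, and no other grouping gives one.

5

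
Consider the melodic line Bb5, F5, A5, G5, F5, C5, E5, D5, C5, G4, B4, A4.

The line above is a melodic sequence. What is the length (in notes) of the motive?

12 notes total. Splitting into 3 groups of 4:
Bb5 F5 A5 G5 | F5 C5 E5 D5 | C5 G4 B4 A4
That's a consistent down a 4th shift per cell, and no other grouping gives one.

4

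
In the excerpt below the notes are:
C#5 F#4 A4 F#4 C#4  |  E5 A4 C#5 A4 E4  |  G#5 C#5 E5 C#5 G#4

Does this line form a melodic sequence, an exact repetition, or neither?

sequence

Each 5-note cell is the previous one transposed up a 3rd.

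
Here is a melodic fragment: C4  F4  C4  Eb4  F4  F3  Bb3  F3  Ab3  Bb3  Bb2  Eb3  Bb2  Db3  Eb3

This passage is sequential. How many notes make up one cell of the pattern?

15 notes total. Splitting into 3 groups of 5:
C4 F4 C4 Eb4 F4 | F3 Bb3 F3 Ab3 Bb3 | Bb2 Eb3 Bb2 Db3 Eb3
Every group is a transposition down a 5th of the one before; no shorter unit works.

5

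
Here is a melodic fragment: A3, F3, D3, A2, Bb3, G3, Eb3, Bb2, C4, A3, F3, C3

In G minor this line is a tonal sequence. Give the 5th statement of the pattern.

The 4-note cells begin on A3, Bb3, C4 — each up a 2nd from the last.
Continuing the starts: D4 → Eb4.
So cell 5 is Eb4 C4 A3 Eb3.

Eb4 C4 A3 Eb3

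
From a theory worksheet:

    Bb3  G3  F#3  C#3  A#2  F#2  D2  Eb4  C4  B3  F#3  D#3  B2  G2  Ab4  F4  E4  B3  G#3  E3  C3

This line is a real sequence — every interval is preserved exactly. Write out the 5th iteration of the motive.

Unit = 7 notes; the statements start on Bb3, Eb4, Ab4, moving up a 4th each time.
Continuing the starts: Db5 → Gb5.
From Gb5 the exact shape gives Gb5 Eb5 D5 A4 F#4 D4 Bb3.

Gb5 Eb5 D5 A4 F#4 D4 Bb3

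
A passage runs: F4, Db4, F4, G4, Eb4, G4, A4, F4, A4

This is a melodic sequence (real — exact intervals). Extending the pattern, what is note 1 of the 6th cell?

The unit is 3 notes. Position-1 pitches of the 3 shown cells: F4, G4, A4.
Extending up a 2nd: B4 → C#5 → D#5.

D#5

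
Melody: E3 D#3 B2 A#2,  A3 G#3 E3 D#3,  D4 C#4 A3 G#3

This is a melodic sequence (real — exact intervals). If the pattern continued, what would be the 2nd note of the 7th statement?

Grouping in 4s, the 2nd note of each cell is D#3, G#3, C#4.
Each moves up a 4th. Continuing: F#4 → B4 → E5 → A5.

A5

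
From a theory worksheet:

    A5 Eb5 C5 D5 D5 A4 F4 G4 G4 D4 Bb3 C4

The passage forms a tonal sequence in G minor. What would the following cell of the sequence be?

C4 G3 Eb3 F3

The 4-note cells begin on A5, D5, G4 — each down a 5th from the last.
So cell 4 is C4 G3 Eb3 F3.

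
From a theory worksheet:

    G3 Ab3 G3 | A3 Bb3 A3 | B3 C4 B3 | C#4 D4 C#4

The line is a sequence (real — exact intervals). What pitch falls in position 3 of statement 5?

Grouping in 3s, the 3rd note of each cell is G3, A3, B3, C#4.
Each moves up a 2nd; the next is D#4.

D#4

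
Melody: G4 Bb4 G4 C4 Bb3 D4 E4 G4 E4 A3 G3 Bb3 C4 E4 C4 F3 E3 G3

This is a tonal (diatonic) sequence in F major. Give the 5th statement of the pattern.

Taking 6-note groups, the heads are G4, E4, C4: the pattern moves down a 3rd.
Extending down a 3rd: A3 → F3.
Statement 5 starts on F3 and keeps the same diatonic contour: F3 A3 F3 Bb2 A2 C3.

F3 A3 F3 Bb2 A2 C3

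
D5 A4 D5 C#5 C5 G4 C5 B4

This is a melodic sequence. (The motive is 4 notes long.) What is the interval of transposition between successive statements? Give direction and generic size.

With a 4-note motive the entries are D5, C5, each down a 2nd from the previous.
From D5 to C5: down a 2nd.

down a 2nd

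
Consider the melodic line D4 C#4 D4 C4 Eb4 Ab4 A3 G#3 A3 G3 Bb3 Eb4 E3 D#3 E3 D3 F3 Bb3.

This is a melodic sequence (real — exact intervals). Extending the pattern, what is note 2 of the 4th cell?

A#2

The unit is 6 notes. Position-2 pitches of the 3 shown cells: C#4, G#3, D#3.
Each moves down a 4th; the next is A#2.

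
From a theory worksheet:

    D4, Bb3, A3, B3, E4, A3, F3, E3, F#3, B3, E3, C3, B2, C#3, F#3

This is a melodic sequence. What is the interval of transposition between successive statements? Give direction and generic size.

down a 4th

The 5-note cells begin on D4, A3, E3 — each down a 4th from the last.
From D4 to A3: down a 4th.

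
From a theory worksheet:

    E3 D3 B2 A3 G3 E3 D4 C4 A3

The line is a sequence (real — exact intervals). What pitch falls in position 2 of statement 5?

Grouping in 3s, the 2nd note of each cell is D3, G3, C4.
Carrying that up a 4th forward: F4 → Bb4.

Bb4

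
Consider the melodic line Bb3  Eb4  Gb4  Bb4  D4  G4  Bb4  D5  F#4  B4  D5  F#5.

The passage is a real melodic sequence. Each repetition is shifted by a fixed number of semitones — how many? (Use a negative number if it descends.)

4

Unit = 4 notes; the statements start on Bb3, D4, F#4, moving up a 3rd each time.
Counting half-steps from Bb3 to D4: 4.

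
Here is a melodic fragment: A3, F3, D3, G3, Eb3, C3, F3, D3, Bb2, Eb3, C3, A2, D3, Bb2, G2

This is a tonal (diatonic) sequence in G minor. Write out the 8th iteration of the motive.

With a 3-note motive the entries are A3, G3, F3, Eb3, D3, each down a 2nd from the previous.
Extending down a 2nd: C3 → Bb2 → A2.
So cell 8 is A2 F2 D2.

A2 F2 D2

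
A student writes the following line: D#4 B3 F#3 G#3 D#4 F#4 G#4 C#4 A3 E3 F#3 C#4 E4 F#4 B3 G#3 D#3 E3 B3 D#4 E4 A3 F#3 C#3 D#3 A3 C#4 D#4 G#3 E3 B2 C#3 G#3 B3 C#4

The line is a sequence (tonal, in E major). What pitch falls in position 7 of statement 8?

G#3

Grouping in 7s, the 7th note of each cell is G#4, F#4, E4, D#4, C#4.
Each moves down a 2nd. Continuing: B3 → A3 → G#3.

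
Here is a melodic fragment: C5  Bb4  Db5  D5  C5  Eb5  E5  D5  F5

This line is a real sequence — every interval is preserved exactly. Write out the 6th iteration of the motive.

A#5 G#5 B5

Taking 3-note groups, the heads are C5, D5, E5: the pattern moves up a 2nd.
Carrying on: F#5 → G#5 → A#5.
So cell 6 is A#5 G#5 B5.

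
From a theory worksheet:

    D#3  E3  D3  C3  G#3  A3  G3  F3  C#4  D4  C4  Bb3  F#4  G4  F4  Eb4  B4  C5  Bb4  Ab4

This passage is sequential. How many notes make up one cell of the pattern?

20 notes total. Splitting into 5 groups of 4:
D#3 E3 D3 C3 | G#3 A3 G3 F3 | C#4 D4 C4 Bb3 | F#4 G4 F4 Eb4 | B4 C5 Bb4 Ab4
That's a consistent up a 4th shift per cell, and no other grouping gives one.

4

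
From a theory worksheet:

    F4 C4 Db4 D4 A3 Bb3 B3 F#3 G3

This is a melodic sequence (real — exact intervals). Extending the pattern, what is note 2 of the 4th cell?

D#3

Grouping in 3s, the 2nd note of each cell is C4, A3, F#3.
One more down a 3rd gives D#3.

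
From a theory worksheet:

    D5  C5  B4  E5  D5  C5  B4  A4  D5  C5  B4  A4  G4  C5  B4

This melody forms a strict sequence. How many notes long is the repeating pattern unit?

5

15 notes total. Splitting into 3 groups of 5:
D5 C5 B4 E5 D5 | C5 B4 A4 D5 C5 | B4 A4 G4 C5 B4
Every group is a transposition down a 2nd of the one before; no shorter unit works.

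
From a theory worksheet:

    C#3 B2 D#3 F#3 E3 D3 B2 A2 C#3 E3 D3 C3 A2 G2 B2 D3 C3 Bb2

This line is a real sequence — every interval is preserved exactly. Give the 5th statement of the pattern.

F2 Eb2 G2 Bb2 Ab2 Gb2

With a 6-note motive the entries are C#3, B2, A2, each down a 2nd from the previous.
Carrying on: G2 → F2.
So cell 5 is F2 Eb2 G2 Bb2 Ab2 Gb2.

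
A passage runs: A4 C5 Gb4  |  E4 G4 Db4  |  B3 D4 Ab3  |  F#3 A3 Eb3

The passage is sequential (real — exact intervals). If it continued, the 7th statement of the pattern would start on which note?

D#2

With a 3-note motive the entries are A4, E4, B3, F#3, each down a 4th from the previous.
Continuing: C#3 → G#2 → D#2. Statement 7 starts on D#2.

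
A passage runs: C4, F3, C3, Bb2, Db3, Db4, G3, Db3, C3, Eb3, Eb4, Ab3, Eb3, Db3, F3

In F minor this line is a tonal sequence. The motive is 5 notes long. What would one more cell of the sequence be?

The 5-note cells begin on C4, Db4, Eb4 — each up a 2nd from the last.
Statement 4 starts on F4 and keeps the same diatonic contour: F4 Bb3 F3 Eb3 G3.

F4 Bb3 F3 Eb3 G3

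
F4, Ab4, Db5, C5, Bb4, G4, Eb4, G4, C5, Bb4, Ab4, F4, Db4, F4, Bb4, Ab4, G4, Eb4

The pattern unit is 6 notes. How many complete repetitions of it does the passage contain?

18 notes in groups of 6 gives 18/6 = 3 statements.
Starts: F4, Eb4, Db4 — each down a 2nd.

3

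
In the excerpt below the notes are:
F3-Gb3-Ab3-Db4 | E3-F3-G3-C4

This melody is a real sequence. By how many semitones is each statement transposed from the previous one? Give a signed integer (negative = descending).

-1

Taking 4-note groups, the heads are F3, E3: the pattern moves down a 2nd.
F3 to E3 spans -1 semitones.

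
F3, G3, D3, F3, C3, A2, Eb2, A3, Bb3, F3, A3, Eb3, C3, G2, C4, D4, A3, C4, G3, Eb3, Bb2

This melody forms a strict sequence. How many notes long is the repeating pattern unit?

There are 21 notes; a 7-note unit gives 3 cells:
F3 G3 D3 F3 C3 A2 Eb2 | A3 Bb3 F3 A3 Eb3 C3 G2 | C4 D4 A3 C4 G3 Eb3 Bb2
That's a consistent up a 3rd shift per cell, and no other grouping gives one.

7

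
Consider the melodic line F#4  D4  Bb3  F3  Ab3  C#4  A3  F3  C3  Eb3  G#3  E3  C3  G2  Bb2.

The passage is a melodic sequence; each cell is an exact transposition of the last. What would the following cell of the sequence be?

With a 5-note motive the entries are F#4, C#4, G#3, each down a 4th from the previous.
From D#3 the exact shape gives D#3 B2 G2 D2 F2.

D#3 B2 G2 D2 F2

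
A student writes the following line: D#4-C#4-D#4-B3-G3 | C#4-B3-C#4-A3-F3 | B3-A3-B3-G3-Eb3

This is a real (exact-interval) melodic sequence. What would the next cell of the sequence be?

A3 G3 A3 F3 Db3

The 5-note cells begin on D#4, C#4, B3 — each down a 2nd from the last.
Statement 4 starts on A3 and keeps the same exact contour: A3 G3 A3 F3 Db3.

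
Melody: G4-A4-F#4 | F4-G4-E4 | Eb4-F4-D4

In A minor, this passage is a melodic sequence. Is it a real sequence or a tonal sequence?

Each cell has the same semitone pattern (2, -3) — intervals are preserved exactly.
And F#4 lies outside A minor, so the sequence is real rather than tonal.

real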